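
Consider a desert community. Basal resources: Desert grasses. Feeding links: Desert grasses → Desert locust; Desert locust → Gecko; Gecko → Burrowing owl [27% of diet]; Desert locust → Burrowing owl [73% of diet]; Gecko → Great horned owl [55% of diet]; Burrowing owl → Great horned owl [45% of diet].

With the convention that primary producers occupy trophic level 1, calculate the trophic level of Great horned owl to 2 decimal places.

4.12

Desert locust: 1 + 1 = 2
Gecko: 1 + 2 = 3
Burrowing owl: 1 + (0.27×3 + 0.73×2) = 3.27
Great horned owl: 1 + (0.55×3 + 0.45×3.27) = 4.1215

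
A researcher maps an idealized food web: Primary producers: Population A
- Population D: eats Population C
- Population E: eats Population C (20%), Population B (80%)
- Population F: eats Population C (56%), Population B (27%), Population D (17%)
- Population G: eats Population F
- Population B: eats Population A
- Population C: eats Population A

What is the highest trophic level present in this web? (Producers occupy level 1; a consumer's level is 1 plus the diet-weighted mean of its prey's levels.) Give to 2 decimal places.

4.17

Population B: 1 + 1 = 2
Population C: 1 + 1 = 2
Population D: 1 + 2 = 3
Population E: 1 + (0.2×2 + 0.8×2) = 3
Population F: 1 + (0.56×2 + 0.27×2 + 0.17×3) = 3.17
Population G: 1 + 3.17 = 4.17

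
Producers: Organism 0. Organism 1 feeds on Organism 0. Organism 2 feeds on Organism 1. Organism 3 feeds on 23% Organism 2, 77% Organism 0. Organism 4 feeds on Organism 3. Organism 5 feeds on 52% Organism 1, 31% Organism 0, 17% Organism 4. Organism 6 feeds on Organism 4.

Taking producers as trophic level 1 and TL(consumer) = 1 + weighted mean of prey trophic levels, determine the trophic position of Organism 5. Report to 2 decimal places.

2.94

Organism 1: 1 + 1 = 2
Organism 2: 1 + 2 = 3
Organism 3: 1 + (0.23×3 + 0.77×1) = 2.46
Organism 4: 1 + 2.46 = 3.46
Organism 5: 1 + (0.52×2 + 0.31×1 + 0.17×3.46) = 2.9382
Organism 6: 1 + 3.46 = 4.46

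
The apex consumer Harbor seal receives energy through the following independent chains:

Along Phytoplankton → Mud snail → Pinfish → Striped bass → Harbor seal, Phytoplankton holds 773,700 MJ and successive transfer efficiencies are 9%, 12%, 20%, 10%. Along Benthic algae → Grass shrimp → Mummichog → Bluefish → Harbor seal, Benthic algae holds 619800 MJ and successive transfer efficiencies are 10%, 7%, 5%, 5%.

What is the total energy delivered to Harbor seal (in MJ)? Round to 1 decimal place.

178.0 MJ

Via Phytoplankton: 773700 × 0.09 × 0.12 × 0.2 × 0.1 = 167.1192 MJ
Via Benthic algae: 619800 × 0.1 × 0.07 × 0.05 × 0.05 = 10.8465 MJ
Total at Harbor seal: 167.1192 + 10.8465 = 177.9657 MJ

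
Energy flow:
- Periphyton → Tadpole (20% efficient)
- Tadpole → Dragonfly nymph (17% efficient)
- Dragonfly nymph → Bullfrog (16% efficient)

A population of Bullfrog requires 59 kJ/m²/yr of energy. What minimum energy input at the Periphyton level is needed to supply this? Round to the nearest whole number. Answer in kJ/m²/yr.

10846 kJ/m²/yr

Cumulative transfer efficiency: 0.2 × 0.17 × 0.16 = 0.00544
Periphyton energy = 59 / 0.00544 = 10846 kJ/m²/yr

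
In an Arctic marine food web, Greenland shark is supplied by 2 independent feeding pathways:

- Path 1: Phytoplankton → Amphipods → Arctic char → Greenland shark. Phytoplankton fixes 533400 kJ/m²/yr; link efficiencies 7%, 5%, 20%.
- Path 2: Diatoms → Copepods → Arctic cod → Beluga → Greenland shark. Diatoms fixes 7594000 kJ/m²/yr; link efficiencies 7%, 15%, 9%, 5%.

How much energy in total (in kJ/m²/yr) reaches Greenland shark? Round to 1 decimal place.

Path 1: 533400 × 0.07 × 0.05 × 0.2 = 373.38 kJ/m²/yr
Path 2: 7594000 × 0.07 × 0.15 × 0.09 × 0.05 = 358.8165 kJ/m²/yr
Total at Greenland shark: 373.38 + 358.8165 = 732.1965 kJ/m²/yr

732.2 kJ/m²/yr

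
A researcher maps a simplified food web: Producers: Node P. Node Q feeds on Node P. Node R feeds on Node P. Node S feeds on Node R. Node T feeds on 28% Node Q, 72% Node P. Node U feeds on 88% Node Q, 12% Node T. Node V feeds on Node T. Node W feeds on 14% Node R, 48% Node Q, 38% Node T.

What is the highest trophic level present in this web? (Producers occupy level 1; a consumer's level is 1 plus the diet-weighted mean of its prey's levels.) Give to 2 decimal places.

3.28

Node Q: 1 + 1 = 2
Node R: 1 + 1 = 2
Node S: 1 + 2 = 3
Node T: 1 + (0.28×2 + 0.72×1) = 2.28
Node U: 1 + (0.88×2 + 0.12×2.28) = 3.0336
Node V: 1 + 2.28 = 3.28
Node W: 1 + (0.14×2 + 0.48×2 + 0.38×2.28) = 3.1064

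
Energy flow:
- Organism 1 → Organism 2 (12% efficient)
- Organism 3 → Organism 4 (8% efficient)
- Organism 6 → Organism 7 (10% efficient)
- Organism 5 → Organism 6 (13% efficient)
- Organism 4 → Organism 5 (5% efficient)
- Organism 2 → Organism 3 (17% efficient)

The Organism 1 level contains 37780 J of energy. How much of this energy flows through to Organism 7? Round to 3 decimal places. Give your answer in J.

0.040 J

Organism 2: 37780 × 0.12 = 4533.6 J
Organism 3: 4533.6 × 0.17 = 770.712 J
Organism 4: 770.712 × 0.08 = 61.65696 J
Organism 5: 61.65696 × 0.05 = 3.082848 J
Organism 6: 3.082848 × 0.13 = 0.40077024 J
Organism 7: 0.40077024 × 0.1 = 0.040077024 J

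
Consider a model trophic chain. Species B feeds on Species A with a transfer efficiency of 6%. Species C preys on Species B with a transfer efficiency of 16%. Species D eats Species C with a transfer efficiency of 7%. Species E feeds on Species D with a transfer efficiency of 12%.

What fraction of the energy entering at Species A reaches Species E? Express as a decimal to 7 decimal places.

0.0000806

Product of link efficiencies: 0.06 × 0.16 × 0.07 × 0.12 = 0.00008064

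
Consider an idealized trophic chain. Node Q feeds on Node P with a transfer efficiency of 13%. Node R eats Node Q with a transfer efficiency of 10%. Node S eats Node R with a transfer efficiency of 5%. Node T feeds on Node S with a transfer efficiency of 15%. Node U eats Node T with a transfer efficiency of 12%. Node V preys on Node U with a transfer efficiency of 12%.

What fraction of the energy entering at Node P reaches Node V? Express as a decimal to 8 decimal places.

Product of link efficiencies: 0.13 × 0.1 × 0.05 × 0.15 × 0.12 × 0.12 = 0.000001404

0.00000140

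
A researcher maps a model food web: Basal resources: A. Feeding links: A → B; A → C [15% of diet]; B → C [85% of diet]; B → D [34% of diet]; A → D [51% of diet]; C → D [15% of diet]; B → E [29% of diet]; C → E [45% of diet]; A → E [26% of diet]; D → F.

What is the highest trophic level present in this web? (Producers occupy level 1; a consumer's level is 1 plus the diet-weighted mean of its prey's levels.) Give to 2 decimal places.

3.62

B: 1 + 1 = 2
C: 1 + (0.15×1 + 0.85×2) = 2.85
D: 1 + (0.34×2 + 0.51×1 + 0.15×2.85) = 2.6175
E: 1 + (0.29×2 + 0.45×2.85 + 0.26×1) = 3.1225
F: 1 + 2.6175 = 3.6175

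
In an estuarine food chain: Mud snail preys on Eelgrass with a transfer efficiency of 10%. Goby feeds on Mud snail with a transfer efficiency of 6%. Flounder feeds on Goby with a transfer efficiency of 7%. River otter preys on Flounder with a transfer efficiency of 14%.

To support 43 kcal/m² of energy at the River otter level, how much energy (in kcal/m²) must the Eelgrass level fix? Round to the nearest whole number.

Cumulative transfer efficiency: 0.1 × 0.06 × 0.07 × 0.14 = 0.0000588
Eelgrass energy = 43 / 0.0000588 = 731293 kcal/m²

731293 kcal/m²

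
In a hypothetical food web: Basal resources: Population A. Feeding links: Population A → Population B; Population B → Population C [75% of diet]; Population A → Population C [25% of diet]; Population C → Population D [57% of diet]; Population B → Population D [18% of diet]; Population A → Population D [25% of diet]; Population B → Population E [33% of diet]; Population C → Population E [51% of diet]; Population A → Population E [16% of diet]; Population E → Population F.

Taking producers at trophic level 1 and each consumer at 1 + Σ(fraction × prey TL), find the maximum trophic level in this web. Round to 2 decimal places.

4.22

Population B: 1 + 1 = 2
Population C: 1 + (0.75×2 + 0.25×1) = 2.75
Population D: 1 + (0.57×2.75 + 0.18×2 + 0.25×1) = 3.1775
Population E: 1 + (0.33×2 + 0.51×2.75 + 0.16×1) = 3.2225
Population F: 1 + 3.2225 = 4.2225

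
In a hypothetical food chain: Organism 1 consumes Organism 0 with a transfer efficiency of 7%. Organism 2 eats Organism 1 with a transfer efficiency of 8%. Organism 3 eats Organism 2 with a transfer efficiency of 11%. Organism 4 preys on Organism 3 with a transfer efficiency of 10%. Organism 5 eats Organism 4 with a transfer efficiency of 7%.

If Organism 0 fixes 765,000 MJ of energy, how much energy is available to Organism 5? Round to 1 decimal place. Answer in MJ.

Organism 1: 765000 × 0.07 = 53550 MJ
Organism 2: 53550 × 0.08 = 4284 MJ
Organism 3: 4284 × 0.11 = 471.24 MJ
Organism 4: 471.24 × 0.1 = 47.124 MJ
Organism 5: 47.124 × 0.07 = 3.29868 MJ

3.3 MJ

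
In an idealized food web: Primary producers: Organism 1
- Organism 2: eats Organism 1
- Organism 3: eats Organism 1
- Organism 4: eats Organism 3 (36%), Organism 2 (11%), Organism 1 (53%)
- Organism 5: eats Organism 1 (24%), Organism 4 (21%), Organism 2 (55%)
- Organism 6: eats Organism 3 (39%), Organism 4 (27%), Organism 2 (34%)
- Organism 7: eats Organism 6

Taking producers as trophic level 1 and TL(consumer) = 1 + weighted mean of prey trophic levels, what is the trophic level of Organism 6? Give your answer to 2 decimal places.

Organism 2: 1 + 1 = 2
Organism 3: 1 + 1 = 2
Organism 4: 1 + (0.36×2 + 0.11×2 + 0.53×1) = 2.47
Organism 5: 1 + (0.24×1 + 0.21×2.47 + 0.55×2) = 2.8587
Organism 6: 1 + (0.39×2 + 0.27×2.47 + 0.34×2) = 3.1269
Organism 7: 1 + 3.1269 = 4.1269

3.13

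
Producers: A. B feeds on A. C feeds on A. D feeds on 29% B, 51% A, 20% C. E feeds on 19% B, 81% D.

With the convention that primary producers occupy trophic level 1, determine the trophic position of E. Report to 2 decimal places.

3.40

B: 1 + 1 = 2
C: 1 + 1 = 2
D: 1 + (0.29×2 + 0.51×1 + 0.2×2) = 2.49
E: 1 + (0.19×2 + 0.81×2.49) = 3.3969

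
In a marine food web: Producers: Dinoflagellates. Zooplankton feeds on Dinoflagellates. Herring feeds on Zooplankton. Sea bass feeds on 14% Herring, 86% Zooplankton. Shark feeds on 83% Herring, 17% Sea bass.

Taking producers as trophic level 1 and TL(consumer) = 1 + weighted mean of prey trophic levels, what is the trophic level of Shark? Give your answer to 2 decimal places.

4.02

Zooplankton: 1 + 1 = 2
Herring: 1 + 2 = 3
Sea bass: 1 + (0.14×3 + 0.86×2) = 3.14
Shark: 1 + (0.83×3 + 0.17×3.14) = 4.0238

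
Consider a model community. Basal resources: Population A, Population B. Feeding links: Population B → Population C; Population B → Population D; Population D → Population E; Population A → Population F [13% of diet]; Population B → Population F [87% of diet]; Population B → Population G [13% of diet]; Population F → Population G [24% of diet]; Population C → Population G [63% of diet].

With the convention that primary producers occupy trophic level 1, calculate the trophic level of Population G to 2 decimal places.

2.87

Population C: 1 + 1 = 2
Population D: 1 + 1 = 2
Population E: 1 + 2 = 3
Population F: 1 + (0.13×1 + 0.87×1) = 2
Population G: 1 + (0.13×1 + 0.24×2 + 0.63×2) = 2.87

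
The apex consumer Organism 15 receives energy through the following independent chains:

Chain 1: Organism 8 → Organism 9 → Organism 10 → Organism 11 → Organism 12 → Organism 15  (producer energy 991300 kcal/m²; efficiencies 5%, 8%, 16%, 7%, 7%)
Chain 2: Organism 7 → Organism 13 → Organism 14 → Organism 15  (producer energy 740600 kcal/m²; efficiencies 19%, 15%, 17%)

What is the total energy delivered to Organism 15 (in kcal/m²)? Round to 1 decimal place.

3591.3 kcal/m²

Chain 1: 991300 × 0.05 × 0.08 × 0.16 × 0.07 × 0.07 = 3.1087168 kcal/m²
Chain 2: 740600 × 0.19 × 0.15 × 0.17 = 3588.207 kcal/m²
Total at Organism 15: 3.1087168 + 3588.207 = 3591.3157168 kcal/m²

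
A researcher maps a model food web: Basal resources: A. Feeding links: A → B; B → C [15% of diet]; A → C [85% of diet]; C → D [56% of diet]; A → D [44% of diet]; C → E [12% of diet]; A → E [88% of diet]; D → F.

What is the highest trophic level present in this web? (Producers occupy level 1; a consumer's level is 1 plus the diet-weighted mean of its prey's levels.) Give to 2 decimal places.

B: 1 + 1 = 2
C: 1 + (0.15×2 + 0.85×1) = 2.15
D: 1 + (0.56×2.15 + 0.44×1) = 2.644
E: 1 + (0.12×2.15 + 0.88×1) = 2.138
F: 1 + 2.644 = 3.644

3.64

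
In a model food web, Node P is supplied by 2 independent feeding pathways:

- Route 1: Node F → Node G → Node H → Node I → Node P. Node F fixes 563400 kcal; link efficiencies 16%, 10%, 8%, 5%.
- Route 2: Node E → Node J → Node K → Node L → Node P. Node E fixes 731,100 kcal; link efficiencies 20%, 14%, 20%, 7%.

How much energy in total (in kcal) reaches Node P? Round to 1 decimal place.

Route 1: 563400 × 0.16 × 0.1 × 0.08 × 0.05 = 36.0576 kcal
Route 2: 731100 × 0.2 × 0.14 × 0.2 × 0.07 = 286.5912 kcal
Total at Node P: 36.0576 + 286.5912 = 322.6488 kcal

322.6 kcal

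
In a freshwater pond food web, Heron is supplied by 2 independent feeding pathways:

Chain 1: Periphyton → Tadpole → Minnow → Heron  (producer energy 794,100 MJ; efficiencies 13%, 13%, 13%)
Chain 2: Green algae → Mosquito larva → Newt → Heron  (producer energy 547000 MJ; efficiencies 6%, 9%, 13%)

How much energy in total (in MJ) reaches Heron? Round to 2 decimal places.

2128.63 MJ

Chain 1: 794100 × 0.13 × 0.13 × 0.13 = 1744.6377 MJ
Chain 2: 547000 × 0.06 × 0.09 × 0.13 = 383.994 MJ
Total at Heron: 1744.6377 + 383.994 = 2128.6317 MJ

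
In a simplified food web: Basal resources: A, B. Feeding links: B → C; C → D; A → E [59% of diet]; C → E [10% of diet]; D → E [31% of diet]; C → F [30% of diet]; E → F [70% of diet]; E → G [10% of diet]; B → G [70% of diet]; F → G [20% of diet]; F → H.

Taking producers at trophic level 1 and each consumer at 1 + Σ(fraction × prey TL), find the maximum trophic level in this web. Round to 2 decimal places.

C: 1 + 1 = 2
D: 1 + 2 = 3
E: 1 + (0.59×1 + 0.1×2 + 0.31×3) = 2.72
F: 1 + (0.3×2 + 0.7×2.72) = 3.504
G: 1 + (0.1×2.72 + 0.7×1 + 0.2×3.504) = 2.6728
H: 1 + 3.504 = 4.504

4.50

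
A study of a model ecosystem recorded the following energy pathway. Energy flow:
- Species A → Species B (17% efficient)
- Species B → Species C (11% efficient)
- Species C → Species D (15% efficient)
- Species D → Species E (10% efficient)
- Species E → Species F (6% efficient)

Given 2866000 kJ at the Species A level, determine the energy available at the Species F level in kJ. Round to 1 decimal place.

Species B: 2866000 × 0.17 = 487220 kJ
Species C: 487220 × 0.11 = 53594.2 kJ
Species D: 53594.2 × 0.15 = 8039.13 kJ
Species E: 8039.13 × 0.1 = 803.913 kJ
Species F: 803.913 × 0.06 = 48.23478 kJ

48.2 kJ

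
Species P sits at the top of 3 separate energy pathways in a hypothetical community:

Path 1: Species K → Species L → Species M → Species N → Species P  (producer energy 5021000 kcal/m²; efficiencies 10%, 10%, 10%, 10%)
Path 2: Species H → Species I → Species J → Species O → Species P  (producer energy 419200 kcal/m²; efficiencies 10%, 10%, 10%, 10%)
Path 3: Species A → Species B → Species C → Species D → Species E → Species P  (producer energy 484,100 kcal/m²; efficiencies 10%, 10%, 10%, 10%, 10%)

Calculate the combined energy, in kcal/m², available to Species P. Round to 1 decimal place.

Path 1: 5021000 × 0.1 × 0.1 × 0.1 × 0.1 = 502.1 kcal/m²
Path 2: 419200 × 0.1 × 0.1 × 0.1 × 0.1 = 41.92 kcal/m²
Path 3: 484100 × 0.1 × 0.1 × 0.1 × 0.1 × 0.1 = 4.841 kcal/m²
Total at Species P: 502.1 + 41.92 + 4.841 = 548.861 kcal/m²

548.9 kcal/m²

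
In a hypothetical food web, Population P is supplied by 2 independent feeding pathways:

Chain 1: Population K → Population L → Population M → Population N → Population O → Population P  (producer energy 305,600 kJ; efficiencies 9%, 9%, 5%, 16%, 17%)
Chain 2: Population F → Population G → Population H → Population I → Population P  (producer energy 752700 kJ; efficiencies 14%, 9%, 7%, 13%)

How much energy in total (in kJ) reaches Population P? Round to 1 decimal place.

89.7 kJ

Chain 1: 305600 × 0.09 × 0.09 × 0.05 × 0.16 × 0.17 = 3.3664896 kJ
Chain 2: 752700 × 0.14 × 0.09 × 0.07 × 0.13 = 86.304582 kJ
Total at Population P: 3.3664896 + 86.304582 = 89.6710716 kJ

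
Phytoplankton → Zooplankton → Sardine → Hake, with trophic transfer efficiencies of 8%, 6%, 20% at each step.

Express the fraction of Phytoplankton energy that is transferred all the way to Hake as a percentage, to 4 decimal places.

Product of link efficiencies: 0.08 × 0.06 × 0.2 = 0.00096
As a percentage: 0.00096 × 100 = 0.0960%

0.0960%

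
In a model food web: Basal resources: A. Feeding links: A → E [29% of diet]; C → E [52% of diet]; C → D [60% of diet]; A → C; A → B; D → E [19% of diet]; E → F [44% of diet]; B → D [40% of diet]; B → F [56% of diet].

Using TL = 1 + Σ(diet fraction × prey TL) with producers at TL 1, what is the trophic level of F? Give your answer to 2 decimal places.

3.40

B: 1 + 1 = 2
C: 1 + 1 = 2
D: 1 + (0.6×2 + 0.4×2) = 3
E: 1 + (0.29×1 + 0.52×2 + 0.19×3) = 2.9
F: 1 + (0.56×2 + 0.44×2.9) = 3.396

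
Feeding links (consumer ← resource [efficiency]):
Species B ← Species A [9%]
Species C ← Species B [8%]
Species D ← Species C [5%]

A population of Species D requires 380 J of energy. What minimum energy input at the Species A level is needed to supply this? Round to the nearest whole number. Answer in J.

Cumulative transfer efficiency: 0.09 × 0.08 × 0.05 = 0.00036
Species A energy = 380 / 0.00036 = 1055556 J

1055556 J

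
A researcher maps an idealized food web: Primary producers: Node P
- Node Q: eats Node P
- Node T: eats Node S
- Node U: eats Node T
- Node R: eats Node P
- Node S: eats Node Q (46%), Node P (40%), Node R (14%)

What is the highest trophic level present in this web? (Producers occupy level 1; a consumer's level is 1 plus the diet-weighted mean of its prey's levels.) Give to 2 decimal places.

Node Q: 1 + 1 = 2
Node R: 1 + 1 = 2
Node S: 1 + (0.46×2 + 0.4×1 + 0.14×2) = 2.6
Node T: 1 + 2.6 = 3.6
Node U: 1 + 3.6 = 4.6

4.60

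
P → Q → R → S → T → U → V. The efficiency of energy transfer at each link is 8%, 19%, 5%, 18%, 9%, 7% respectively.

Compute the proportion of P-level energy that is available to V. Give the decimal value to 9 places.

Product of link efficiencies: 0.08 × 0.19 × 0.05 × 0.18 × 0.09 × 0.07 = 0.00000086184

0.000000862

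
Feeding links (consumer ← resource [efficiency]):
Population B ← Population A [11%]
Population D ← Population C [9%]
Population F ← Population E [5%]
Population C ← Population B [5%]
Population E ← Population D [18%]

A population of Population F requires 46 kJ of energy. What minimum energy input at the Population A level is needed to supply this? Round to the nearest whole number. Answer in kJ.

10325477 kJ

Cumulative transfer efficiency: 0.11 × 0.05 × 0.09 × 0.18 × 0.05 = 0.000004455
Population A energy = 46 / 0.000004455 = 10325477 kJ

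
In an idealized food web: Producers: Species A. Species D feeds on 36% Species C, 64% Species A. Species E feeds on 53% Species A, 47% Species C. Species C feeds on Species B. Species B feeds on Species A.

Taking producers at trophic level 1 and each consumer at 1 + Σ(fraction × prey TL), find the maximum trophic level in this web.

3

Species B: 1 + 1 = 2
Species C: 1 + 2 = 3
Species D: 1 + (0.36×3 + 0.64×1) = 2.72
Species E: 1 + (0.53×1 + 0.47×3) = 2.94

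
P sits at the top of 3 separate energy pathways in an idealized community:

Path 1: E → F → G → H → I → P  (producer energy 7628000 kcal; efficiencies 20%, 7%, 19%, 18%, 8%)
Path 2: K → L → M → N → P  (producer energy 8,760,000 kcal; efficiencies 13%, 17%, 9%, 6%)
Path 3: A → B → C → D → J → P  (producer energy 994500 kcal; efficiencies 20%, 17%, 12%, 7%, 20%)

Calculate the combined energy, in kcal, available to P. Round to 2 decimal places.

1394.41 kcal

Path 1: 7628000 × 0.2 × 0.07 × 0.19 × 0.18 × 0.08 = 292.182912 kcal
Path 2: 8760000 × 0.13 × 0.17 × 0.09 × 0.06 = 1045.4184 kcal
Path 3: 994500 × 0.2 × 0.17 × 0.12 × 0.07 × 0.2 = 56.80584 kcal
Total at P: 292.182912 + 1045.4184 + 56.80584 = 1394.407152 kcal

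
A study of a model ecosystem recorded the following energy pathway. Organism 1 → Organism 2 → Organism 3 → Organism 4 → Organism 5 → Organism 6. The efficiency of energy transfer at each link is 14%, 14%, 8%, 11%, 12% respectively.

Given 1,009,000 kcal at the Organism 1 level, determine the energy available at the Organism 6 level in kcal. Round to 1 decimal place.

Organism 2: 1009000 × 0.14 = 141260 kcal
Organism 3: 141260 × 0.14 = 19776.4 kcal
Organism 4: 19776.4 × 0.08 = 1582.112 kcal
Organism 5: 1582.112 × 0.11 = 174.03232 kcal
Organism 6: 174.03232 × 0.12 = 20.8838784 kcal

20.9 kcal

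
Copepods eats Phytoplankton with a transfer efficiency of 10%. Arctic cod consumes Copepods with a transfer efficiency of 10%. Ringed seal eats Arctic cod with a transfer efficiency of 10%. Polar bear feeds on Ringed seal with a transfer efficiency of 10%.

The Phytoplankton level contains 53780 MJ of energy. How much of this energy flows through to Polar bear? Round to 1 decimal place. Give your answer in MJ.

5.4 MJ

Copepods: 53780 × 0.1 = 5378 MJ
Arctic cod: 5378 × 0.1 = 537.8 MJ
Ringed seal: 537.8 × 0.1 = 53.78 MJ
Polar bear: 53.78 × 0.1 = 5.378 MJ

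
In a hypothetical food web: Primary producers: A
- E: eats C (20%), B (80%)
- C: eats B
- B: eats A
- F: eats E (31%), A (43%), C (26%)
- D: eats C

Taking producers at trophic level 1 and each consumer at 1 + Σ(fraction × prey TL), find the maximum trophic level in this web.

4

B: 1 + 1 = 2
C: 1 + 2 = 3
D: 1 + 3 = 4
E: 1 + (0.2×3 + 0.8×2) = 3.2
F: 1 + (0.31×3.2 + 0.43×1 + 0.26×3) = 3.202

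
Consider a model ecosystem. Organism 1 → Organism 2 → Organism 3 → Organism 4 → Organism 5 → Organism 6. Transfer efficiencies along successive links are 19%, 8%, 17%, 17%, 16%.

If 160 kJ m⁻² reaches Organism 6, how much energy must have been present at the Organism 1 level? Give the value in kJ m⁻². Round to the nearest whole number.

2276452 kJ m⁻²

Cumulative transfer efficiency: 0.19 × 0.08 × 0.17 × 0.17 × 0.16 = 0.0000702848
Organism 1 energy = 160 / 0.0000702848 = 2276452 kJ m⁻²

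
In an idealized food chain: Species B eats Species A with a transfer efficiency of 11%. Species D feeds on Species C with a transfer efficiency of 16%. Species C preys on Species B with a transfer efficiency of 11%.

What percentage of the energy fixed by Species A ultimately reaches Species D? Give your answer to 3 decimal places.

Product of link efficiencies: 0.11 × 0.11 × 0.16 = 0.001936
As a percentage: 0.001936 × 100 = 0.194%

0.194%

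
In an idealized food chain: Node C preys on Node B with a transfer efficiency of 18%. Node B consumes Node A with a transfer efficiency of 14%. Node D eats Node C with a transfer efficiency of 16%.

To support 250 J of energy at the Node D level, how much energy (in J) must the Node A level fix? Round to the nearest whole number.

62004 J

Cumulative transfer efficiency: 0.14 × 0.18 × 0.16 = 0.004032
Node A energy = 250 / 0.004032 = 62004 J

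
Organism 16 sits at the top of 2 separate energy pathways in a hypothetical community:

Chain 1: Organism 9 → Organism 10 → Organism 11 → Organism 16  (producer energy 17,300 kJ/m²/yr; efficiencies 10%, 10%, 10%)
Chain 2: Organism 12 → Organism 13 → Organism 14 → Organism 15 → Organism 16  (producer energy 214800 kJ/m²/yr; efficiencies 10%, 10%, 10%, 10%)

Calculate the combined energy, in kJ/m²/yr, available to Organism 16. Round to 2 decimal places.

38.78 kJ/m²/yr

Chain 1: 17300 × 0.1 × 0.1 × 0.1 = 17.3 kJ/m²/yr
Chain 2: 214800 × 0.1 × 0.1 × 0.1 × 0.1 = 21.48 kJ/m²/yr
Total at Organism 16: 17.3 + 21.48 = 38.78 kJ/m²/yr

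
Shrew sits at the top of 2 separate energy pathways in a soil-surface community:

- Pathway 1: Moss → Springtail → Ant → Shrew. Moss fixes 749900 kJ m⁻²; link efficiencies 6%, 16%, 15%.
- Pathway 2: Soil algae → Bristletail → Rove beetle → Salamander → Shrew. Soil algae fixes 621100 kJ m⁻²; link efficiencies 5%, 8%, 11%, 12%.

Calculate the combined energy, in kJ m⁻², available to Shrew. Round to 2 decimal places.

Pathway 1: 749900 × 0.06 × 0.16 × 0.15 = 1079.856 kJ m⁻²
Pathway 2: 621100 × 0.05 × 0.08 × 0.11 × 0.12 = 32.79408 kJ m⁻²
Total at Shrew: 1079.856 + 32.79408 = 1112.65008 kJ m⁻²

1112.65 kJ m⁻²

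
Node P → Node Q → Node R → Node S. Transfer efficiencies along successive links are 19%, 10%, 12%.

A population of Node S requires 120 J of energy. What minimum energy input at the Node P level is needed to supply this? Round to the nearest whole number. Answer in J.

Cumulative transfer efficiency: 0.19 × 0.1 × 0.12 = 0.00228
Node P energy = 120 / 0.00228 = 52632 J

52632 J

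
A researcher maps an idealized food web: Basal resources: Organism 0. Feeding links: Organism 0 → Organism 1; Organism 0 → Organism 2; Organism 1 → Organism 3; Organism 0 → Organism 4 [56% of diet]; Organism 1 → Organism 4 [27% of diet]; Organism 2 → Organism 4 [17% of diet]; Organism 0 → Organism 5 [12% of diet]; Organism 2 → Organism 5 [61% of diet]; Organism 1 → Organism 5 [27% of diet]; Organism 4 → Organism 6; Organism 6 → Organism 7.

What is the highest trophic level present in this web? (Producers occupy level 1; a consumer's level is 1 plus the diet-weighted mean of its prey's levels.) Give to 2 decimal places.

Organism 1: 1 + 1 = 2
Organism 2: 1 + 1 = 2
Organism 3: 1 + 2 = 3
Organism 4: 1 + (0.56×1 + 0.27×2 + 0.17×2) = 2.44
Organism 5: 1 + (0.12×1 + 0.61×2 + 0.27×2) = 2.88
Organism 6: 1 + 2.44 = 3.44
Organism 7: 1 + 3.44 = 4.44

4.44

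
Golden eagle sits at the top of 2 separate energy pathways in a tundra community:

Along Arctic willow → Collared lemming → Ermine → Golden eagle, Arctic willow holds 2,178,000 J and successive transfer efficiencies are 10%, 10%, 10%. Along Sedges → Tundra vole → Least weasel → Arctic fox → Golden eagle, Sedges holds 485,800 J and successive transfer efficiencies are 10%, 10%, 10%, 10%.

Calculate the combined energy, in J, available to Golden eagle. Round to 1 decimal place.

Via Arctic willow: 2178000 × 0.1 × 0.1 × 0.1 = 2178 J
Via Sedges: 485800 × 0.1 × 0.1 × 0.1 × 0.1 = 48.58 J
Total at Golden eagle: 2178 + 48.58 = 2226.58 J

2226.6 J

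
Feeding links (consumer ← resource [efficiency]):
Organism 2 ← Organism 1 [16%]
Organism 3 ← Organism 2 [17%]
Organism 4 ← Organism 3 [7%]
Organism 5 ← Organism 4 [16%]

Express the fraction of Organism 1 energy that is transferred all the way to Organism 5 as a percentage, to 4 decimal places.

0.0305%

Product of link efficiencies: 0.16 × 0.17 × 0.07 × 0.16 = 0.00030464
As a percentage: 0.00030464 × 100 = 0.0305%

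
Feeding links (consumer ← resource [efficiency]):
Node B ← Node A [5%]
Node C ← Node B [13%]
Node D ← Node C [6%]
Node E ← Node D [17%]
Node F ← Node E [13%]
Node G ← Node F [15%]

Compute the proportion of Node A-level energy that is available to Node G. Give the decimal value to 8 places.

0.00000129

Product of link efficiencies: 0.05 × 0.13 × 0.06 × 0.17 × 0.13 × 0.15 = 0.00000129285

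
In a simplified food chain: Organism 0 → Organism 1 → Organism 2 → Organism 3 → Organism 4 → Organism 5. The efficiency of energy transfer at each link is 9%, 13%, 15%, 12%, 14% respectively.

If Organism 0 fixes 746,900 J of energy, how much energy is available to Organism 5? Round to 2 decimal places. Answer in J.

22.02 J

Organism 1: 746900 × 0.09 = 67221 J
Organism 2: 67221 × 0.13 = 8738.73 J
Organism 3: 8738.73 × 0.15 = 1310.8095 J
Organism 4: 1310.8095 × 0.12 = 157.29714 J
Organism 5: 157.29714 × 0.14 = 22.0215996 J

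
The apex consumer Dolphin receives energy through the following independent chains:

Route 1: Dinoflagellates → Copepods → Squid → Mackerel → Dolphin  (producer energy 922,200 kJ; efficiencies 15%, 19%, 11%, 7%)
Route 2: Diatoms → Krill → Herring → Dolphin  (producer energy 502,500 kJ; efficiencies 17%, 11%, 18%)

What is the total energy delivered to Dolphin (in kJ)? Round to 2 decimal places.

Route 1: 922200 × 0.15 × 0.19 × 0.11 × 0.07 = 202.37679 kJ
Route 2: 502500 × 0.17 × 0.11 × 0.18 = 1691.415 kJ
Total at Dolphin: 202.37679 + 1691.415 = 1893.79179 kJ

1893.79 kJ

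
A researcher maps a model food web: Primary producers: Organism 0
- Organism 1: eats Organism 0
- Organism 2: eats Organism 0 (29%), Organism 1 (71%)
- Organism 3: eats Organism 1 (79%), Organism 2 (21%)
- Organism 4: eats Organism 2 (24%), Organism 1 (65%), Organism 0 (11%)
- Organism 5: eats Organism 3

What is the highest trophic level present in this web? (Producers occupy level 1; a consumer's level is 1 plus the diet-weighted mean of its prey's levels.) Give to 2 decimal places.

4.15

Organism 1: 1 + 1 = 2
Organism 2: 1 + (0.29×1 + 0.71×2) = 2.71
Organism 3: 1 + (0.79×2 + 0.21×2.71) = 3.1491
Organism 4: 1 + (0.24×2.71 + 0.65×2 + 0.11×1) = 3.0604
Organism 5: 1 + 3.1491 = 4.1491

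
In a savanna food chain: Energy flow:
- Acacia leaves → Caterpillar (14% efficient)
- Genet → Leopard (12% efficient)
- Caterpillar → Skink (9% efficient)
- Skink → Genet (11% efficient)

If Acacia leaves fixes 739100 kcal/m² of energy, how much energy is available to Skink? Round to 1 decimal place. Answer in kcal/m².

Caterpillar: 739100 × 0.14 = 103474 kcal/m²
Skink: 103474 × 0.09 = 9312.66 kcal/m²

9312.7 kcal/m²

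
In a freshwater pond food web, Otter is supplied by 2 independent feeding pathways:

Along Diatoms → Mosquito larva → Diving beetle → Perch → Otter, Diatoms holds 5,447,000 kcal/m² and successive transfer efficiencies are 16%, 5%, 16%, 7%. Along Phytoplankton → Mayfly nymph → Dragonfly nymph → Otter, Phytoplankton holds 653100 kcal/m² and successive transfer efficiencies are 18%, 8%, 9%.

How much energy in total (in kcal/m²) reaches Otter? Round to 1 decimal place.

Via Diatoms: 5447000 × 0.16 × 0.05 × 0.16 × 0.07 = 488.0512 kcal/m²
Via Phytoplankton: 653100 × 0.18 × 0.08 × 0.09 = 846.4176 kcal/m²
Total at Otter: 488.0512 + 846.4176 = 1334.4688 kcal/m²

1334.5 kcal/m²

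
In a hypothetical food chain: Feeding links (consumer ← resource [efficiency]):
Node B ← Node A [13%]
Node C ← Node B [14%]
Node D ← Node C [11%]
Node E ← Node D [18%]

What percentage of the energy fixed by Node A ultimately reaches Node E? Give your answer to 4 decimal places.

0.0360%

Product of link efficiencies: 0.13 × 0.14 × 0.11 × 0.18 = 0.00036036
As a percentage: 0.00036036 × 100 = 0.0360%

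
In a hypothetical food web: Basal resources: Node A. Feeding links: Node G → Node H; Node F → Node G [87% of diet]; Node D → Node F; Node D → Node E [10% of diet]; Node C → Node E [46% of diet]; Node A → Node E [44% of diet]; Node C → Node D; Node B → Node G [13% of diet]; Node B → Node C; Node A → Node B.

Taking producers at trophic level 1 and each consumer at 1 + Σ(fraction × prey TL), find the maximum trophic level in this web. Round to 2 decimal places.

6.61

Node B: 1 + 1 = 2
Node C: 1 + 2 = 3
Node D: 1 + 3 = 4
Node E: 1 + (0.44×1 + 0.1×4 + 0.46×3) = 3.22
Node F: 1 + 4 = 5
Node G: 1 + (0.87×5 + 0.13×2) = 5.61
Node H: 1 + 5.61 = 6.61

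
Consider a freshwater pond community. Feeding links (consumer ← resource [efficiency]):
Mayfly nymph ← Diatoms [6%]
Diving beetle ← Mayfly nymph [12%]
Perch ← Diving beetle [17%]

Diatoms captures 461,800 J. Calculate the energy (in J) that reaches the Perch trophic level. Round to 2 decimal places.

Mayfly nymph: 461800 × 0.06 = 27708 J
Diving beetle: 27708 × 0.12 = 3324.96 J
Perch: 3324.96 × 0.17 = 565.2432 J

565.24 J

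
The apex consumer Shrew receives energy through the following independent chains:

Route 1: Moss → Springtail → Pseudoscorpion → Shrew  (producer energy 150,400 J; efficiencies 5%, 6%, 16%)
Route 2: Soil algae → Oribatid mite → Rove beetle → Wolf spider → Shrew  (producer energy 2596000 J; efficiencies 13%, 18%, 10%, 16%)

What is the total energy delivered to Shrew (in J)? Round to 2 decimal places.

Route 1: 150400 × 0.05 × 0.06 × 0.16 = 72.192 J
Route 2: 2596000 × 0.13 × 0.18 × 0.1 × 0.16 = 971.9424 J
Total at Shrew: 72.192 + 971.9424 = 1044.1344 J

1044.13 J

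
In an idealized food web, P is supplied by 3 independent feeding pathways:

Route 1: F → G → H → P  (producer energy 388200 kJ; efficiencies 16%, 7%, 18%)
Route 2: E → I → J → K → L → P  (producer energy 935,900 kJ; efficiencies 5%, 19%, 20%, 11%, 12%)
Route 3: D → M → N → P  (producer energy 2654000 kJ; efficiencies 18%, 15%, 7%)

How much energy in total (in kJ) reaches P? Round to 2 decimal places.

Route 1: 388200 × 0.16 × 0.07 × 0.18 = 782.6112 kJ
Route 2: 935900 × 0.05 × 0.19 × 0.2 × 0.11 × 0.12 = 23.472372 kJ
Route 3: 2654000 × 0.18 × 0.15 × 0.07 = 5016.06 kJ
Total at P: 782.6112 + 23.472372 + 5016.06 = 5822.143572 kJ

5822.14 kJ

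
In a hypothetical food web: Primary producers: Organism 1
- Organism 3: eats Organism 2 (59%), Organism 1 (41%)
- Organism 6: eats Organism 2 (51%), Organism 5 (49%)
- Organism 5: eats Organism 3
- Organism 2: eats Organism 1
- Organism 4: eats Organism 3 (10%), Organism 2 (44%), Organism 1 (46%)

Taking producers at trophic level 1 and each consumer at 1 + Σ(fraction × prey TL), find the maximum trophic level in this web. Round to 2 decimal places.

Organism 2: 1 + 1 = 2
Organism 3: 1 + (0.59×2 + 0.41×1) = 2.59
Organism 4: 1 + (0.1×2.59 + 0.44×2 + 0.46×1) = 2.599
Organism 5: 1 + 2.59 = 3.59
Organism 6: 1 + (0.51×2 + 0.49×3.59) = 3.7791

3.78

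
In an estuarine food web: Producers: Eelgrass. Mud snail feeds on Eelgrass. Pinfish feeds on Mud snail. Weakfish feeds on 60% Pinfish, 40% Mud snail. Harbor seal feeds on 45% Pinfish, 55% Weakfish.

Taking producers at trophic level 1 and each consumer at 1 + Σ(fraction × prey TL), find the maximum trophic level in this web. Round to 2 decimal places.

4.33

Mud snail: 1 + 1 = 2
Pinfish: 1 + 2 = 3
Weakfish: 1 + (0.6×3 + 0.4×2) = 3.6
Harbor seal: 1 + (0.45×3 + 0.55×3.6) = 4.33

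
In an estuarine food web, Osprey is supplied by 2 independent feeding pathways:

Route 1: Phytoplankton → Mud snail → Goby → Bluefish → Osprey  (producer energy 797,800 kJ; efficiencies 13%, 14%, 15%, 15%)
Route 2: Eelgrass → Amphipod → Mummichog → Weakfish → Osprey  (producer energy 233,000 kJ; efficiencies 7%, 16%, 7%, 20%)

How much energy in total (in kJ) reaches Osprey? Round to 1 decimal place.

Route 1: 797800 × 0.13 × 0.14 × 0.15 × 0.15 = 326.6991 kJ
Route 2: 233000 × 0.07 × 0.16 × 0.07 × 0.2 = 36.5344 kJ
Total at Osprey: 326.6991 + 36.5344 = 363.2335 kJ

363.2 kJ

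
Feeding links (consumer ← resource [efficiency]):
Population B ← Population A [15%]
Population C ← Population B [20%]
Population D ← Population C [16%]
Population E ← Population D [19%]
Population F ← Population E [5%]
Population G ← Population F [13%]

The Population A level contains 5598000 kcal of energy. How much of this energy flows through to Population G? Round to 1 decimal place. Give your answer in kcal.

Population B: 5598000 × 0.15 = 839700 kcal
Population C: 839700 × 0.2 = 167940 kcal
Population D: 167940 × 0.16 = 26870.4 kcal
Population E: 26870.4 × 0.19 = 5105.376 kcal
Population F: 5105.376 × 0.05 = 255.2688 kcal
Population G: 255.2688 × 0.13 = 33.184944 kcal

33.2 kcal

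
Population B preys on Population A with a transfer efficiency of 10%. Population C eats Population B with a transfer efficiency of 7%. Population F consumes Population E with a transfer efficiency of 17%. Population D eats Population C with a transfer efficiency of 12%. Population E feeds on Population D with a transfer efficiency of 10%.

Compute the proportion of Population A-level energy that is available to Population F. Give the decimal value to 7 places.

Product of link efficiencies: 0.1 × 0.07 × 0.12 × 0.1 × 0.17 = 0.00001428

0.0000143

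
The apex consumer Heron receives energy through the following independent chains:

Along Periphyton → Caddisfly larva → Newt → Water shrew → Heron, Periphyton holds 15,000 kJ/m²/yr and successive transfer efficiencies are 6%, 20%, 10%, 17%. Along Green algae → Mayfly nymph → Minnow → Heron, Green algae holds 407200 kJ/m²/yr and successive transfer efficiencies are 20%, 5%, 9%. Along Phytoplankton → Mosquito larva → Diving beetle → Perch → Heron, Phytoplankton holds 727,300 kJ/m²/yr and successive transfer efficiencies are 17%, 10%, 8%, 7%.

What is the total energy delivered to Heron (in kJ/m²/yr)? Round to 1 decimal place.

438.8 kJ/m²/yr

Via Periphyton: 15000 × 0.06 × 0.2 × 0.1 × 0.17 = 3.06 kJ/m²/yr
Via Green algae: 407200 × 0.2 × 0.05 × 0.09 = 366.48 kJ/m²/yr
Via Phytoplankton: 727300 × 0.17 × 0.1 × 0.08 × 0.07 = 69.23896 kJ/m²/yr
Total at Heron: 3.06 + 366.48 + 69.23896 = 438.77896 kJ/m²/yr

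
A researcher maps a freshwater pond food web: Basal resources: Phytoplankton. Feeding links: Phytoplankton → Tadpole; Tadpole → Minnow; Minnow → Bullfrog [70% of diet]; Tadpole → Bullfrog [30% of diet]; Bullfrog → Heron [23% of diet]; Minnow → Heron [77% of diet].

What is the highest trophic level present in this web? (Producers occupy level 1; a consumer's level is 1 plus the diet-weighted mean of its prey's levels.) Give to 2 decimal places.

Tadpole: 1 + 1 = 2
Minnow: 1 + 2 = 3
Bullfrog: 1 + (0.7×3 + 0.3×2) = 3.7
Heron: 1 + (0.23×3.7 + 0.77×3) = 4.161

4.16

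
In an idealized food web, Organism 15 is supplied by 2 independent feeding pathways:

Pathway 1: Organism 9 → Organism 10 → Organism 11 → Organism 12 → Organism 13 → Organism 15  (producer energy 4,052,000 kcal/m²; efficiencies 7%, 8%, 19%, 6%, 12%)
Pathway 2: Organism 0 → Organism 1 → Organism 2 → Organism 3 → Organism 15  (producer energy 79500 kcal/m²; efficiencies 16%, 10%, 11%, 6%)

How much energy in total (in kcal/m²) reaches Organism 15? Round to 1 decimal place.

Pathway 1: 4052000 × 0.07 × 0.08 × 0.19 × 0.06 × 0.12 = 31.0415616 kcal/m²
Pathway 2: 79500 × 0.16 × 0.1 × 0.11 × 0.06 = 8.3952 kcal/m²
Total at Organism 15: 31.0415616 + 8.3952 = 39.4367616 kcal/m²

39.4 kcal/m²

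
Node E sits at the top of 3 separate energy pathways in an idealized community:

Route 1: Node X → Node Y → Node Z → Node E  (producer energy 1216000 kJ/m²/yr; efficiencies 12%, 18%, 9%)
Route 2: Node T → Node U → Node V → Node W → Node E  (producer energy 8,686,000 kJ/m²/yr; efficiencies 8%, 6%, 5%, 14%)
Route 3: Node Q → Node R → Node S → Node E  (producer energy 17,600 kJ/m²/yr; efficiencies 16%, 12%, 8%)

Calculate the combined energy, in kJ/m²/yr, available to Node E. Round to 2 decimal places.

2682.79 kJ/m²/yr

Route 1: 1216000 × 0.12 × 0.18 × 0.09 = 2363.904 kJ/m²/yr
Route 2: 8686000 × 0.08 × 0.06 × 0.05 × 0.14 = 291.8496 kJ/m²/yr
Route 3: 17600 × 0.16 × 0.12 × 0.08 = 27.0336 kJ/m²/yr
Total at Node E: 2363.904 + 291.8496 + 27.0336 = 2682.7872 kJ/m²/yr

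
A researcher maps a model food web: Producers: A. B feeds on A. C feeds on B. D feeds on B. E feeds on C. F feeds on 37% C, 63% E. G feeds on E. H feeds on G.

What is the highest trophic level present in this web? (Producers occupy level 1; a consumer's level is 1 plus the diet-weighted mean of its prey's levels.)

6

B: 1 + 1 = 2
C: 1 + 2 = 3
D: 1 + 2 = 3
E: 1 + 3 = 4
F: 1 + (0.37×3 + 0.63×4) = 4.63
G: 1 + 4 = 5
H: 1 + 5 = 6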